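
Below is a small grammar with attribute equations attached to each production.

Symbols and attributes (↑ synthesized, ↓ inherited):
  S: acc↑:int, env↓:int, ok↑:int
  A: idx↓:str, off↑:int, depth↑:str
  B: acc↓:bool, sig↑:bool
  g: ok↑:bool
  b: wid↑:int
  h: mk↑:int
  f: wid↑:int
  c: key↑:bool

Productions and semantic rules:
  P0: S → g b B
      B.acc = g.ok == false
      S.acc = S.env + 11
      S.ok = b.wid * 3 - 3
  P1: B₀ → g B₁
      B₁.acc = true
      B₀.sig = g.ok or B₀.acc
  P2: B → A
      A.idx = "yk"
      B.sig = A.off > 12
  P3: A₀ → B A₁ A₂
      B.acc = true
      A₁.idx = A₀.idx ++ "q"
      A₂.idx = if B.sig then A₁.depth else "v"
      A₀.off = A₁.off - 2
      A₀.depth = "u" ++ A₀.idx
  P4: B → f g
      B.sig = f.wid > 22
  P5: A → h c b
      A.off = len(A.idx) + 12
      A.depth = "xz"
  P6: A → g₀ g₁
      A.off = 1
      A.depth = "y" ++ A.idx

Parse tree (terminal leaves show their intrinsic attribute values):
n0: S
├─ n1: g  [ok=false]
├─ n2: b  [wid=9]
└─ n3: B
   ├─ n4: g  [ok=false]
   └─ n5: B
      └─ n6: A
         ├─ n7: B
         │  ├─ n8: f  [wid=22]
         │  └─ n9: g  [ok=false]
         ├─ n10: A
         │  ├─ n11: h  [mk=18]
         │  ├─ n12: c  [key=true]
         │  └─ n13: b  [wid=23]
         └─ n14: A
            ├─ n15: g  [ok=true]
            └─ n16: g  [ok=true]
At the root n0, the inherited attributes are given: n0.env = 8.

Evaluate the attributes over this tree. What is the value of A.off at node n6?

13

1. n0.env = 8  [given at root]
2. n1.ok = false  [terminal]
3. n2.wid = 9  [terminal]
4. n3.acc = true  [g.ok == false]
5. n4.ok = false  [terminal]
6. n5.acc = true  [true]
7. n6.idx = "yk"  ["yk"]
8. n7.acc = true  [true]
9. n8.wid = 22  [terminal]
10. n9.ok = false  [terminal]
11. n7.sig = false  [f.wid > 22]
12. n10.idx = "ykq"  [A₀.idx ++ "q"]
13. n11.mk = 18  [terminal]
14. n12.key = true  [terminal]
15. n13.wid = 23  [terminal]
16. n10.off = 15  [len(A.idx) + 12]
17. n10.depth = "xz"  ["xz"]
18. n14.idx = "v"  [if B.sig then A₁.depth else "v"]
19. n15.ok = true  [terminal]
20. n16.ok = true  [terminal]
21. n14.off = 1  [1]
22. n14.depth = "yv"  ["y" ++ A.idx]
23. n6.off = 13  [A₁.off - 2]
24. n6.depth = "uyk"  ["u" ++ A₀.idx]
25. n5.sig = true  [A.off > 12]
26. n3.sig = true  [g.ok or B₀.acc]
27. n0.acc = 19  [S.env + 11]
28. n0.ok = 24  [b.wid * 3 - 3]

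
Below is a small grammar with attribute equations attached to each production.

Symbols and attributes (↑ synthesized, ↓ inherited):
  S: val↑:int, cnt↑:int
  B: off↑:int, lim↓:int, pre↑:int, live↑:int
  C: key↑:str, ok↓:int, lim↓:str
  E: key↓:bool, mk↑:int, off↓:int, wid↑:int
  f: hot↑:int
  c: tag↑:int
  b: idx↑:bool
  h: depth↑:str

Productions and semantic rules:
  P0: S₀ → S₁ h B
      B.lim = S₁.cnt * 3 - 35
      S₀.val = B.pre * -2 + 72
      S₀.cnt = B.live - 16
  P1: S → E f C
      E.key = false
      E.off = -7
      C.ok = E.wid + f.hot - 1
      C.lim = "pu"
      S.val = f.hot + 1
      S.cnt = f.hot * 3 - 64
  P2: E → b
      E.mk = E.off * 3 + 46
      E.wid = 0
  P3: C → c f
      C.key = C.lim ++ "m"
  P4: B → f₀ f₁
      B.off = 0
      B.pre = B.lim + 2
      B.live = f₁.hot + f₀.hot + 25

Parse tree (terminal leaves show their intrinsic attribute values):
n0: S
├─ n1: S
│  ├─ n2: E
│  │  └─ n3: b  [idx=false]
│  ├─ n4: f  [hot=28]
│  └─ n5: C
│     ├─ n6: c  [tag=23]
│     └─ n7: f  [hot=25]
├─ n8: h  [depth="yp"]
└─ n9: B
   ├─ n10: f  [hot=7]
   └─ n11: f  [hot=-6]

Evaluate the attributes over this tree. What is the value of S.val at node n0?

18

1. n2.key = false  [false]
2. n2.off = -7  [-7]
3. n3.idx = false  [terminal]
4. n2.mk = 25  [E.off * 3 + 46]
5. n2.wid = 0  [0]
6. n4.hot = 28  [terminal]
7. n5.ok = 27  [E.wid + f.hot - 1]
8. n5.lim = "pu"  ["pu"]
9. n6.tag = 23  [terminal]
10. n7.hot = 25  [terminal]
11. n5.key = "pum"  [C.lim ++ "m"]
12. n1.val = 29  [f.hot + 1]
13. n1.cnt = 20  [f.hot * 3 - 64]
14. n8.depth = "yp"  [terminal]
15. n9.lim = 25  [S₁.cnt * 3 - 35]
16. n10.hot = 7  [terminal]
17. n11.hot = -6  [terminal]
18. n9.off = 0  [0]
19. n9.pre = 27  [B.lim + 2]
20. n9.live = 26  [f₁.hot + f₀.hot + 25]
21. n0.val = 18  [B.pre * -2 + 72]
22. n0.cnt = 10  [B.live - 16]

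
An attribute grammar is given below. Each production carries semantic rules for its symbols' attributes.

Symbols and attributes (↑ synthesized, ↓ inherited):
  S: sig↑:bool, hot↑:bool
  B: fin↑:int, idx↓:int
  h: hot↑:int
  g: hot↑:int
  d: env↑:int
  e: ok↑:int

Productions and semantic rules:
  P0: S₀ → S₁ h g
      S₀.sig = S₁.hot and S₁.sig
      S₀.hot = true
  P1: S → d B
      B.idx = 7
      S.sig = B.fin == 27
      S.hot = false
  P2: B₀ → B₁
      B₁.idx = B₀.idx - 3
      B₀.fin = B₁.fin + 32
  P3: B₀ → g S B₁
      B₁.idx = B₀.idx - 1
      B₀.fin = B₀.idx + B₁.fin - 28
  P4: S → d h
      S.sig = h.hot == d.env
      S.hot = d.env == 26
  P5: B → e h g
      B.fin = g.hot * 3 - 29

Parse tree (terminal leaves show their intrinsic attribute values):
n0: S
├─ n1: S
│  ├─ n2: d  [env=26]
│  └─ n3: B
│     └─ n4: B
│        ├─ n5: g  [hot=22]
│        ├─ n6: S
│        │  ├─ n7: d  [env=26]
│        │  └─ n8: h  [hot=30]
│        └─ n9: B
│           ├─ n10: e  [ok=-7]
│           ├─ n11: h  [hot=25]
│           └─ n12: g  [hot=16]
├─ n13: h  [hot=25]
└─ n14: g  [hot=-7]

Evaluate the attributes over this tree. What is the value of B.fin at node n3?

27

1. n2.env = 26  [terminal]
2. n3.idx = 7  [7]
3. n4.idx = 4  [B₀.idx - 3]
4. n5.hot = 22  [terminal]
5. n7.env = 26  [terminal]
6. n8.hot = 30  [terminal]
7. n6.sig = false  [h.hot == d.env]
8. n6.hot = true  [d.env == 26]
9. n9.idx = 3  [B₀.idx - 1]
10. n10.ok = -7  [terminal]
11. n11.hot = 25  [terminal]
12. n12.hot = 16  [terminal]
13. n9.fin = 19  [g.hot * 3 - 29]
14. n4.fin = -5  [B₀.idx + B₁.fin - 28]
15. n3.fin = 27  [B₁.fin + 32]
16. n1.sig = true  [B.fin == 27]
17. n1.hot = false  [false]
18. n13.hot = 25  [terminal]
19. n14.hot = -7  [terminal]
20. n0.sig = false  [S₁.hot and S₁.sig]
21. n0.hot = true  [true]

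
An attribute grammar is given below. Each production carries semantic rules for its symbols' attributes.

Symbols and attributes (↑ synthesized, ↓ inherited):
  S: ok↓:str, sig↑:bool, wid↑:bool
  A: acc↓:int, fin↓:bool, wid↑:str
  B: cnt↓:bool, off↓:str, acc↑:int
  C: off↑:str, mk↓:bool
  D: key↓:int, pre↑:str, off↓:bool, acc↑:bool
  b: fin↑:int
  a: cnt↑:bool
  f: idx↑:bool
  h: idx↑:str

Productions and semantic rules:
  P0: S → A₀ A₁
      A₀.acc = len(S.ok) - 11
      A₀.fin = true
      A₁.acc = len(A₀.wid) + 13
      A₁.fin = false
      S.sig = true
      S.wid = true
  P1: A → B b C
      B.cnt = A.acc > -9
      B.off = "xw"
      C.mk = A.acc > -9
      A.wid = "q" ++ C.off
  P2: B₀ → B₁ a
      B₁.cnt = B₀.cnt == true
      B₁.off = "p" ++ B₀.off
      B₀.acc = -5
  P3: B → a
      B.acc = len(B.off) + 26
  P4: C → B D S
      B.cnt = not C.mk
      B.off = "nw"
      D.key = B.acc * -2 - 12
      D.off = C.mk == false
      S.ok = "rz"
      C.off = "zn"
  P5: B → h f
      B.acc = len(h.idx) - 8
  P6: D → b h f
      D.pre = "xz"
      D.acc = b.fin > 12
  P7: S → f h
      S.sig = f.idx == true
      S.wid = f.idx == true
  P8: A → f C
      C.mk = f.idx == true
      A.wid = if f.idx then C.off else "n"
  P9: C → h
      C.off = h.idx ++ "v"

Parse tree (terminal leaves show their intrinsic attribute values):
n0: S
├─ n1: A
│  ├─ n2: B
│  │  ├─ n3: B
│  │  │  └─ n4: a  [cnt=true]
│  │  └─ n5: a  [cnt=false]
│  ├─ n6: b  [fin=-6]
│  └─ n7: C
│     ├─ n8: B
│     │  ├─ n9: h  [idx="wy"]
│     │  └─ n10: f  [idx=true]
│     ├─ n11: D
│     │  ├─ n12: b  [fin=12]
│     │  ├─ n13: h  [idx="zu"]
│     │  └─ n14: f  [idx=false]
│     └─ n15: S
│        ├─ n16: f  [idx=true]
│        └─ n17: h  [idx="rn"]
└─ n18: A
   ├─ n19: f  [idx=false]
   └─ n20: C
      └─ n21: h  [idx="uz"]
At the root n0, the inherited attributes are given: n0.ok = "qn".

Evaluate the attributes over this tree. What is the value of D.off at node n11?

true

1. n0.ok = "qn"  [given at root]
2. n1.acc = -9  [len(S.ok) - 11]
3. n1.fin = true  [true]
4. n2.cnt = false  [A.acc > -9]
5. n2.off = "xw"  ["xw"]
6. n3.cnt = false  [B₀.cnt == true]
7. n3.off = "pxw"  ["p" ++ B₀.off]
8. n4.cnt = true  [terminal]
9. n3.acc = 29  [len(B.off) + 26]
10. n5.cnt = false  [terminal]
11. n2.acc = -5  [-5]
12. n6.fin = -6  [terminal]
13. n7.mk = false  [A.acc > -9]
14. n8.cnt = true  [not C.mk]
15. n8.off = "nw"  ["nw"]
16. n9.idx = "wy"  [terminal]
17. n10.idx = true  [terminal]
18. n8.acc = -6  [len(h.idx) - 8]
19. n11.key = 0  [B.acc * -2 - 12]
20. n11.off = true  [C.mk == false]
21. n12.fin = 12  [terminal]
22. n13.idx = "zu"  [terminal]
23. n14.idx = false  [terminal]
24. n11.pre = "xz"  ["xz"]
25. n11.acc = false  [b.fin > 12]
26. n15.ok = "rz"  ["rz"]
27. n16.idx = true  [terminal]
28. n17.idx = "rn"  [terminal]
29. n15.sig = true  [f.idx == true]
30. n15.wid = true  [f.idx == true]
31. n7.off = "zn"  ["zn"]
32. n1.wid = "qzn"  ["q" ++ C.off]
33. n18.acc = 16  [len(A₀.wid) + 13]
34. n18.fin = false  [false]
35. n19.idx = false  [terminal]
36. n20.mk = false  [f.idx == true]
37. n21.idx = "uz"  [terminal]
38. n20.off = "uzv"  [h.idx ++ "v"]
39. n18.wid = "n"  [if f.idx then C.off else "n"]
40. n0.sig = true  [true]
41. n0.wid = true  [true]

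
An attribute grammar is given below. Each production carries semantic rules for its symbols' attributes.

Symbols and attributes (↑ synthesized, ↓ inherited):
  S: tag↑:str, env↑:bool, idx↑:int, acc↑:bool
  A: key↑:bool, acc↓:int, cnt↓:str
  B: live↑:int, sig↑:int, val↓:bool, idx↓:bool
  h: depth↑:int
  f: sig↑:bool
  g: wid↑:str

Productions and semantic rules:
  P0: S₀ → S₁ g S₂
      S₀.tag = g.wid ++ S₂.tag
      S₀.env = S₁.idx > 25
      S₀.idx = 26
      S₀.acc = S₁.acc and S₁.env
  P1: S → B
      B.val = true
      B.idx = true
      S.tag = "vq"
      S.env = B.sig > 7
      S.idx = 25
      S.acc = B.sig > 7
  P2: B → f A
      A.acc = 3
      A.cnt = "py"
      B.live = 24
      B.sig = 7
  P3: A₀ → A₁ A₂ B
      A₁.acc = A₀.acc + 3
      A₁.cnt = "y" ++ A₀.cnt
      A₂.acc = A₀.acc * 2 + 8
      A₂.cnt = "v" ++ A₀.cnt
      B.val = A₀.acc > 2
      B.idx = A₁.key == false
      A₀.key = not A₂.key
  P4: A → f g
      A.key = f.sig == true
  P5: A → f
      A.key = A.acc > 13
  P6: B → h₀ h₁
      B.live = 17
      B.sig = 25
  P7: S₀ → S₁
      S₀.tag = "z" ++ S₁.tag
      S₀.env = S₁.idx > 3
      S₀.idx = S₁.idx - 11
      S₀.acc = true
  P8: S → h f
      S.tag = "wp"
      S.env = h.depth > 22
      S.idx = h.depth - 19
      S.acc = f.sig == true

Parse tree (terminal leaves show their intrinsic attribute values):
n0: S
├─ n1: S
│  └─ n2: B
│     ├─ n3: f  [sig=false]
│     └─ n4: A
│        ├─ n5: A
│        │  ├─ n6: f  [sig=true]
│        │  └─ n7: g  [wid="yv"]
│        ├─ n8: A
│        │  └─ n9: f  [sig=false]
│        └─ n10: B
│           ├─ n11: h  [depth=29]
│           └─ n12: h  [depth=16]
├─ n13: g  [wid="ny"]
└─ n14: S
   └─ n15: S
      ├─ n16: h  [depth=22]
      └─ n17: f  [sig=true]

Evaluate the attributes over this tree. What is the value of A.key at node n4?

false

1. n2.val = true  [true]
2. n2.idx = true  [true]
3. n3.sig = false  [terminal]
4. n4.acc = 3  [3]
5. n4.cnt = "py"  ["py"]
6. n5.acc = 6  [A₀.acc + 3]
7. n5.cnt = "ypy"  ["y" ++ A₀.cnt]
8. n6.sig = true  [terminal]
9. n7.wid = "yv"  [terminal]
10. n5.key = true  [f.sig == true]
11. n8.acc = 14  [A₀.acc * 2 + 8]
12. n8.cnt = "vpy"  ["v" ++ A₀.cnt]
13. n9.sig = false  [terminal]
14. n8.key = true  [A.acc > 13]
15. n10.val = true  [A₀.acc > 2]
16. n10.idx = false  [A₁.key == false]
17. n11.depth = 29  [terminal]
18. n12.depth = 16  [terminal]
19. n10.live = 17  [17]
20. n10.sig = 25  [25]
21. n4.key = false  [not A₂.key]
22. n2.live = 24  [24]
23. n2.sig = 7  [7]
24. n1.tag = "vq"  ["vq"]
25. n1.env = false  [B.sig > 7]
26. n1.idx = 25  [25]
27. n1.acc = false  [B.sig > 7]
28. n13.wid = "ny"  [terminal]
29. n16.depth = 22  [terminal]
30. n17.sig = true  [terminal]
31. n15.tag = "wp"  ["wp"]
32. n15.env = false  [h.depth > 22]
33. n15.idx = 3  [h.depth - 19]
34. n15.acc = true  [f.sig == true]
35. n14.tag = "zwp"  ["z" ++ S₁.tag]
36. n14.env = false  [S₁.idx > 3]
37. n14.idx = -8  [S₁.idx - 11]
38. n14.acc = true  [true]
39. n0.tag = "nyzwp"  [g.wid ++ S₂.tag]
40. n0.env = false  [S₁.idx > 25]
41. n0.idx = 26  [26]
42. n0.acc = false  [S₁.acc and S₁.env]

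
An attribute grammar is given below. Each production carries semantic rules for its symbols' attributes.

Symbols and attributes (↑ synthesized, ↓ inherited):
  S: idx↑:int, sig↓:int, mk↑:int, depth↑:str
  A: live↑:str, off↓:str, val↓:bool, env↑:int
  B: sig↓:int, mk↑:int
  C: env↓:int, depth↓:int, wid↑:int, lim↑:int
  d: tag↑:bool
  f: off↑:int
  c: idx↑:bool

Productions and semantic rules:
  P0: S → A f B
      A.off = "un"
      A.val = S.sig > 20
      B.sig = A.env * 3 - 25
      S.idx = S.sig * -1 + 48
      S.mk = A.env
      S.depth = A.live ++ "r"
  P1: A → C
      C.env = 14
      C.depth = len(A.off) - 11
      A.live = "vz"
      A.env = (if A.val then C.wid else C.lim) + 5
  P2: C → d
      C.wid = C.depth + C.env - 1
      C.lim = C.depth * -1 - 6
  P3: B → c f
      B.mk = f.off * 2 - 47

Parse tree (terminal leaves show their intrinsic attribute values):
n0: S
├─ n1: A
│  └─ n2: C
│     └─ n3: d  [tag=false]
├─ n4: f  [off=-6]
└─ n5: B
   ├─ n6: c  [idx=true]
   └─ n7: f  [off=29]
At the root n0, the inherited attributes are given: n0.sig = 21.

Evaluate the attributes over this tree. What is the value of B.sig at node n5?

2

1. n0.sig = 21  [given at root]
2. n1.off = "un"  ["un"]
3. n1.val = true  [S.sig > 20]
4. n2.env = 14  [14]
5. n2.depth = -9  [len(A.off) - 11]
6. n3.tag = false  [terminal]
7. n2.wid = 4  [C.depth + C.env - 1]
8. n2.lim = 3  [C.depth * -1 - 6]
9. n1.live = "vz"  ["vz"]
10. n1.env = 9  [(if A.val then C.wid else C.lim) + 5]
11. n4.off = -6  [terminal]
12. n5.sig = 2  [A.env * 3 - 25]
13. n6.idx = true  [terminal]
14. n7.off = 29  [terminal]
15. n5.mk = 11  [f.off * 2 - 47]
16. n0.idx = 27  [S.sig * -1 + 48]
17. n0.mk = 9  [A.env]
18. n0.depth = "vzr"  [A.live ++ "r"]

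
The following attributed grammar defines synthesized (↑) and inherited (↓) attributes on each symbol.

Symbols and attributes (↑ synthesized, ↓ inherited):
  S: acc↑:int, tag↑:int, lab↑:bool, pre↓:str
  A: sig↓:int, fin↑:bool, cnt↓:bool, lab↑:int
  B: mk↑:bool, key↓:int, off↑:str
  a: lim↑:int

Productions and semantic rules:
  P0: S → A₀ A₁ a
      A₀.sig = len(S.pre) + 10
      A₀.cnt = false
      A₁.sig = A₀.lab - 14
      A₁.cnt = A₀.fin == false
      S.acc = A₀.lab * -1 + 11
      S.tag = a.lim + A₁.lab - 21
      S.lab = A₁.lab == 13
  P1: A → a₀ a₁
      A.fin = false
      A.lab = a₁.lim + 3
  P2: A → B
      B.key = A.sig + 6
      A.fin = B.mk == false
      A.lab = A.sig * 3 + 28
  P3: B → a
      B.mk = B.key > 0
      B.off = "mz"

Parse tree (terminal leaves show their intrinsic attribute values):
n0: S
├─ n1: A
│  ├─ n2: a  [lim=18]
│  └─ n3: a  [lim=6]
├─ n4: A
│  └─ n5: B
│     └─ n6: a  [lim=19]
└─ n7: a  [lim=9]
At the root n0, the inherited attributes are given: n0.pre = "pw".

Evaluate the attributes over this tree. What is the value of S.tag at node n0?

1

1. n0.pre = "pw"  [given at root]
2. n1.sig = 12  [len(S.pre) + 10]
3. n1.cnt = false  [false]
4. n2.lim = 18  [terminal]
5. n3.lim = 6  [terminal]
6. n1.fin = false  [false]
7. n1.lab = 9  [a₁.lim + 3]
8. n4.sig = -5  [A₀.lab - 14]
9. n4.cnt = true  [A₀.fin == false]
10. n5.key = 1  [A.sig + 6]
11. n6.lim = 19  [terminal]
12. n5.mk = true  [B.key > 0]
13. n5.off = "mz"  ["mz"]
14. n4.fin = false  [B.mk == false]
15. n4.lab = 13  [A.sig * 3 + 28]
16. n7.lim = 9  [terminal]
17. n0.acc = 2  [A₀.lab * -1 + 11]
18. n0.tag = 1  [a.lim + A₁.lab - 21]
19. n0.lab = true  [A₁.lab == 13]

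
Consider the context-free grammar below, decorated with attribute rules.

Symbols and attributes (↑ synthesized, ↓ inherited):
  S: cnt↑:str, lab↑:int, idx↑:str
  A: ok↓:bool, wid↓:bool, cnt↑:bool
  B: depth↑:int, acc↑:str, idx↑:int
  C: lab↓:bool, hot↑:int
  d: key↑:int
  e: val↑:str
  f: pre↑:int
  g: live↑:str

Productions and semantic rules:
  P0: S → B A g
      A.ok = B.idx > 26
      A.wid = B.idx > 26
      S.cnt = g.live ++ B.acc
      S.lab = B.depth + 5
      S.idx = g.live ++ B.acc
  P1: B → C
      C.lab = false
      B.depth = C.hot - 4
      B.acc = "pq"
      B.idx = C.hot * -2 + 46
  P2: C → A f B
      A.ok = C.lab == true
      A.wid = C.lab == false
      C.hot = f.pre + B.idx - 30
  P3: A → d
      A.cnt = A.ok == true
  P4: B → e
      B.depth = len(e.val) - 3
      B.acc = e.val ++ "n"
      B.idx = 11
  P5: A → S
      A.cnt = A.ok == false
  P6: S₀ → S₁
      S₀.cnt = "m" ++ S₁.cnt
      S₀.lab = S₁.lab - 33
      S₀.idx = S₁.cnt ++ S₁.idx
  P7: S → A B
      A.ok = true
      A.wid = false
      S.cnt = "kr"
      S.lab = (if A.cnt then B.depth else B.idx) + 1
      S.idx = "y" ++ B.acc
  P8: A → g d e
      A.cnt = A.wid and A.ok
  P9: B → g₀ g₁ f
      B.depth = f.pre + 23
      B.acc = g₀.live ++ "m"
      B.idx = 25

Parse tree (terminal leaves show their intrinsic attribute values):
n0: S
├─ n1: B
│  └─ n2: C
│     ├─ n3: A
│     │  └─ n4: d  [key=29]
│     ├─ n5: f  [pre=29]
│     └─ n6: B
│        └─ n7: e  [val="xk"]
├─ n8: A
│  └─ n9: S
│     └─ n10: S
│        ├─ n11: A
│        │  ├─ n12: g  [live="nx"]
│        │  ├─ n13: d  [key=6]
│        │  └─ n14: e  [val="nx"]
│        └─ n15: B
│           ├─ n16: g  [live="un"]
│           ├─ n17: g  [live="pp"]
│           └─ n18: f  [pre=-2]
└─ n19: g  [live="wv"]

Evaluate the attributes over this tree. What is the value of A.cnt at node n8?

1. n2.lab = false  [false]
2. n3.ok = false  [C.lab == true]
3. n3.wid = true  [C.lab == false]
4. n4.key = 29  [terminal]
5. n3.cnt = false  [A.ok == true]
6. n5.pre = 29  [terminal]
7. n7.val = "xk"  [terminal]
8. n6.depth = -1  [len(e.val) - 3]
9. n6.acc = "xkn"  [e.val ++ "n"]
10. n6.idx = 11  [11]
11. n2.hot = 10  [f.pre + B.idx - 30]
12. n1.depth = 6  [C.hot - 4]
13. n1.acc = "pq"  ["pq"]
14. n1.idx = 26  [C.hot * -2 + 46]
15. n8.ok = false  [B.idx > 26]
16. n8.wid = false  [B.idx > 26]
17. n11.ok = true  [true]
18. n11.wid = false  [false]
19. n12.live = "nx"  [terminal]
20. n13.key = 6  [terminal]
21. n14.val = "nx"  [terminal]
22. n11.cnt = false  [A.wid and A.ok]
23. n16.live = "un"  [terminal]
24. n17.live = "pp"  [terminal]
25. n18.pre = -2  [terminal]
26. n15.depth = 21  [f.pre + 23]
27. n15.acc = "unm"  [g₀.live ++ "m"]
28. n15.idx = 25  [25]
29. n10.cnt = "kr"  ["kr"]
30. n10.lab = 26  [(if A.cnt then B.depth else B.idx) + 1]
31. n10.idx = "yunm"  ["y" ++ B.acc]
32. n9.cnt = "mkr"  ["m" ++ S₁.cnt]
33. n9.lab = -7  [S₁.lab - 33]
34. n9.idx = "kryunm"  [S₁.cnt ++ S₁.idx]
35. n8.cnt = true  [A.ok == false]
36. n19.live = "wv"  [terminal]
37. n0.cnt = "wvpq"  [g.live ++ B.acc]
38. n0.lab = 11  [B.depth + 5]
39. n0.idx = "wvpq"  [g.live ++ B.acc]

true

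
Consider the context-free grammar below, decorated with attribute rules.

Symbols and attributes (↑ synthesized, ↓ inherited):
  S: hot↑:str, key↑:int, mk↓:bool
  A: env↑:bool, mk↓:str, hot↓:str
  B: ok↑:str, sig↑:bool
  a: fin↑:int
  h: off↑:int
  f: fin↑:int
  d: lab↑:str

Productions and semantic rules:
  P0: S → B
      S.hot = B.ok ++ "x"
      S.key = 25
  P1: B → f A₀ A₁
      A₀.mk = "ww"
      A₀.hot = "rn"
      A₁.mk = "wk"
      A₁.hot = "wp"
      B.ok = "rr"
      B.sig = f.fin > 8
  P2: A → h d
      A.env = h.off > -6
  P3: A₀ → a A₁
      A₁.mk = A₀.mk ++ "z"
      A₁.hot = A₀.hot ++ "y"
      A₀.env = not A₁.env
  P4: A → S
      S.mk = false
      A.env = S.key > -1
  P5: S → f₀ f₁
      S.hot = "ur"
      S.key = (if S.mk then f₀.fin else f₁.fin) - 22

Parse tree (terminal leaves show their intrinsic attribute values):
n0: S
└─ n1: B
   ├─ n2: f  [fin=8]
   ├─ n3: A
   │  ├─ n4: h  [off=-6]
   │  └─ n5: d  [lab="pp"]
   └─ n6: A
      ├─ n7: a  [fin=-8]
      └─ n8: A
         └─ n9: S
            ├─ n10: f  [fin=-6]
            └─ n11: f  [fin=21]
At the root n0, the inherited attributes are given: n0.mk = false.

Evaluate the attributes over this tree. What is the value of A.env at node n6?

true

1. n0.mk = false  [given at root]
2. n2.fin = 8  [terminal]
3. n3.mk = "ww"  ["ww"]
4. n3.hot = "rn"  ["rn"]
5. n4.off = -6  [terminal]
6. n5.lab = "pp"  [terminal]
7. n3.env = false  [h.off > -6]
8. n6.mk = "wk"  ["wk"]
9. n6.hot = "wp"  ["wp"]
10. n7.fin = -8  [terminal]
11. n8.mk = "wkz"  [A₀.mk ++ "z"]
12. n8.hot = "wpy"  [A₀.hot ++ "y"]
13. n9.mk = false  [false]
14. n10.fin = -6  [terminal]
15. n11.fin = 21  [terminal]
16. n9.hot = "ur"  ["ur"]
17. n9.key = -1  [(if S.mk then f₀.fin else f₁.fin) - 22]
18. n8.env = false  [S.key > -1]
19. n6.env = true  [not A₁.env]
20. n1.ok = "rr"  ["rr"]
21. n1.sig = false  [f.fin > 8]
22. n0.hot = "rrx"  [B.ok ++ "x"]
23. n0.key = 25  [25]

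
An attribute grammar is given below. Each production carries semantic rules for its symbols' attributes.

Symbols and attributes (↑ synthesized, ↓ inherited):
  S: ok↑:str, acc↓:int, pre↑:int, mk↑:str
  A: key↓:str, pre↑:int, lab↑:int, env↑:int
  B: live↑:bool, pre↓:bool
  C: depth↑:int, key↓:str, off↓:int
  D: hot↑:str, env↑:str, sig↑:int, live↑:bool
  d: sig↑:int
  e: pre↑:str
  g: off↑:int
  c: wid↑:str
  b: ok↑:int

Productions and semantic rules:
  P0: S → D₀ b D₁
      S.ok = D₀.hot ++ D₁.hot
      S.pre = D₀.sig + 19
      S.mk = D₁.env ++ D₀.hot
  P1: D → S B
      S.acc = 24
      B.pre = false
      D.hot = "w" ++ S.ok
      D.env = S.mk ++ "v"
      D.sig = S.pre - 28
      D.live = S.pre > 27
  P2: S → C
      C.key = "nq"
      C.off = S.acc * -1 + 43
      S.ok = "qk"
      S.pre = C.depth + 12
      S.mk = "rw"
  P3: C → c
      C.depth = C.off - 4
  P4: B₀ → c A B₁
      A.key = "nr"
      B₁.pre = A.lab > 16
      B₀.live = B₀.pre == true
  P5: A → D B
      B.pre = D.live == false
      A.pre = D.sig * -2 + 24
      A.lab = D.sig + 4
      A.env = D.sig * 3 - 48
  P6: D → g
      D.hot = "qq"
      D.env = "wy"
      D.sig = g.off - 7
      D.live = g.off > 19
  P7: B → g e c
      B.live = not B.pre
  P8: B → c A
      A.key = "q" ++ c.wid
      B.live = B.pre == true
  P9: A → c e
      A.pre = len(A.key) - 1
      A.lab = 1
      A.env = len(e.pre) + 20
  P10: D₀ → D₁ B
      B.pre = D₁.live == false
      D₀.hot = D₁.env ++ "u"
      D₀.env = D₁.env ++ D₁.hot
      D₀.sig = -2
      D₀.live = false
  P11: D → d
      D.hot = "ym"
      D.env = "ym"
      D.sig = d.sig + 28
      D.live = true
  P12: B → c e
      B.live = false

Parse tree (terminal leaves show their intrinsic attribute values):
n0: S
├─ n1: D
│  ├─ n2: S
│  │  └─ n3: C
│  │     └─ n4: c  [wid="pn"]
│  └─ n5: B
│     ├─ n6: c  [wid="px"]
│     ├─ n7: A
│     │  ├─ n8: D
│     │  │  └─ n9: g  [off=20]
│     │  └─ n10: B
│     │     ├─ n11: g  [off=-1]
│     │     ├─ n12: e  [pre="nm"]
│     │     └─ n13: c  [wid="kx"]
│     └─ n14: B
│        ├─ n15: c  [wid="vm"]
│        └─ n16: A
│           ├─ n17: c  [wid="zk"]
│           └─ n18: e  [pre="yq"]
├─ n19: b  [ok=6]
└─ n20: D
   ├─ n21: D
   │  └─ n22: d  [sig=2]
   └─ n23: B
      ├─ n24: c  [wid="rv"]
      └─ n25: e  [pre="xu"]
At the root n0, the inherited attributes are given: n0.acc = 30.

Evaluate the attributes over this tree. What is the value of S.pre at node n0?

18

1. n0.acc = 30  [given at root]
2. n2.acc = 24  [24]
3. n3.key = "nq"  ["nq"]
4. n3.off = 19  [S.acc * -1 + 43]
5. n4.wid = "pn"  [terminal]
6. n3.depth = 15  [C.off - 4]
7. n2.ok = "qk"  ["qk"]
8. n2.pre = 27  [C.depth + 12]
9. n2.mk = "rw"  ["rw"]
10. n5.pre = false  [false]
11. n6.wid = "px"  [terminal]
12. n7.key = "nr"  ["nr"]
13. n9.off = 20  [terminal]
14. n8.hot = "qq"  ["qq"]
15. n8.env = "wy"  ["wy"]
16. n8.sig = 13  [g.off - 7]
17. n8.live = true  [g.off > 19]
18. n10.pre = false  [D.live == false]
19. n11.off = -1  [terminal]
20. n12.pre = "nm"  [terminal]
21. n13.wid = "kx"  [terminal]
22. n10.live = true  [not B.pre]
23. n7.pre = -2  [D.sig * -2 + 24]
24. n7.lab = 17  [D.sig + 4]
25. n7.env = -9  [D.sig * 3 - 48]
26. n14.pre = true  [A.lab > 16]
27. n15.wid = "vm"  [terminal]
28. n16.key = "qvm"  ["q" ++ c.wid]
29. n17.wid = "zk"  [terminal]
30. n18.pre = "yq"  [terminal]
31. n16.pre = 2  [len(A.key) - 1]
32. n16.lab = 1  [1]
33. n16.env = 22  [len(e.pre) + 20]
34. n14.live = true  [B.pre == true]
35. n5.live = false  [B₀.pre == true]
36. n1.hot = "wqk"  ["w" ++ S.ok]
37. n1.env = "rwv"  [S.mk ++ "v"]
38. n1.sig = -1  [S.pre - 28]
39. n1.live = false  [S.pre > 27]
40. n19.ok = 6  [terminal]
41. n22.sig = 2  [terminal]
42. n21.hot = "ym"  ["ym"]
43. n21.env = "ym"  ["ym"]
44. n21.sig = 30  [d.sig + 28]
45. n21.live = true  [true]
46. n23.pre = false  [D₁.live == false]
47. n24.wid = "rv"  [terminal]
48. n25.pre = "xu"  [terminal]
49. n23.live = false  [false]
50. n20.hot = "ymu"  [D₁.env ++ "u"]
51. n20.env = "ymym"  [D₁.env ++ D₁.hot]
52. n20.sig = -2  [-2]
53. n20.live = false  [false]
54. n0.ok = "wqkymu"  [D₀.hot ++ D₁.hot]
55. n0.pre = 18  [D₀.sig + 19]
56. n0.mk = "ymymwqk"  [D₁.env ++ D₀.hot]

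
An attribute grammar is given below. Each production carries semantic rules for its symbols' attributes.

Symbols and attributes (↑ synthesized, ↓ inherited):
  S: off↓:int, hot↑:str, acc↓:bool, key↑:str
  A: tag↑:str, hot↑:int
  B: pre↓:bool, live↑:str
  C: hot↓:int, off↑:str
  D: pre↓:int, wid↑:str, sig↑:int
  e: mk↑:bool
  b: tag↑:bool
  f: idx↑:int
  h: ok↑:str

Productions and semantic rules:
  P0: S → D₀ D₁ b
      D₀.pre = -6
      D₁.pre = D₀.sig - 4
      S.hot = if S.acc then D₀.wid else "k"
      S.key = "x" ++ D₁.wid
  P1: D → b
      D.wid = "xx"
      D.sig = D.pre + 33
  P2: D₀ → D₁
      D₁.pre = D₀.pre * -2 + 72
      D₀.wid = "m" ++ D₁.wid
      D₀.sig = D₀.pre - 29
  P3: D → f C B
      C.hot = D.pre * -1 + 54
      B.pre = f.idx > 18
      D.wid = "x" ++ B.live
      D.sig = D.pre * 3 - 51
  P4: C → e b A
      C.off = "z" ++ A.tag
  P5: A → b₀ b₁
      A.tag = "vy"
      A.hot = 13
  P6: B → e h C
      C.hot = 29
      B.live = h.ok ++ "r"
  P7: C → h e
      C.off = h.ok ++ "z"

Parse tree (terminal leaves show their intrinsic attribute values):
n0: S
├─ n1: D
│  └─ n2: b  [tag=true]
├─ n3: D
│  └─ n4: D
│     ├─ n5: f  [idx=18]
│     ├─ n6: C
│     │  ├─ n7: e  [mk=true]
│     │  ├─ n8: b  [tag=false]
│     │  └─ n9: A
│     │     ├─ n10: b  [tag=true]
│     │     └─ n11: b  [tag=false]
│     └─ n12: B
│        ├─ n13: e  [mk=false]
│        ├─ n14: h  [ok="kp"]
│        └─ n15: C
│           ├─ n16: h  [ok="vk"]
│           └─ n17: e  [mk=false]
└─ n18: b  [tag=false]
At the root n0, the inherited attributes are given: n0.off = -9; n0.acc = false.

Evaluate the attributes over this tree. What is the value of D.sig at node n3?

1. n0.off = -9  [given at root]
2. n0.acc = false  [given at root]
3. n1.pre = -6  [-6]
4. n2.tag = true  [terminal]
5. n1.wid = "xx"  ["xx"]
6. n1.sig = 27  [D.pre + 33]
7. n3.pre = 23  [D₀.sig - 4]
8. n4.pre = 26  [D₀.pre * -2 + 72]
9. n5.idx = 18  [terminal]
10. n6.hot = 28  [D.pre * -1 + 54]
11. n7.mk = true  [terminal]
12. n8.tag = false  [terminal]
13. n10.tag = true  [terminal]
14. n11.tag = false  [terminal]
15. n9.tag = "vy"  ["vy"]
16. n9.hot = 13  [13]
17. n6.off = "zvy"  ["z" ++ A.tag]
18. n12.pre = false  [f.idx > 18]
19. n13.mk = false  [terminal]
20. n14.ok = "kp"  [terminal]
21. n15.hot = 29  [29]
22. n16.ok = "vk"  [terminal]
23. n17.mk = false  [terminal]
24. n15.off = "vkz"  [h.ok ++ "z"]
25. n12.live = "kpr"  [h.ok ++ "r"]
26. n4.wid = "xkpr"  ["x" ++ B.live]
27. n4.sig = 27  [D.pre * 3 - 51]
28. n3.wid = "mxkpr"  ["m" ++ D₁.wid]
29. n3.sig = -6  [D₀.pre - 29]
30. n18.tag = false  [terminal]
31. n0.hot = "k"  [if S.acc then D₀.wid else "k"]
32. n0.key = "xmxkpr"  ["x" ++ D₁.wid]

-6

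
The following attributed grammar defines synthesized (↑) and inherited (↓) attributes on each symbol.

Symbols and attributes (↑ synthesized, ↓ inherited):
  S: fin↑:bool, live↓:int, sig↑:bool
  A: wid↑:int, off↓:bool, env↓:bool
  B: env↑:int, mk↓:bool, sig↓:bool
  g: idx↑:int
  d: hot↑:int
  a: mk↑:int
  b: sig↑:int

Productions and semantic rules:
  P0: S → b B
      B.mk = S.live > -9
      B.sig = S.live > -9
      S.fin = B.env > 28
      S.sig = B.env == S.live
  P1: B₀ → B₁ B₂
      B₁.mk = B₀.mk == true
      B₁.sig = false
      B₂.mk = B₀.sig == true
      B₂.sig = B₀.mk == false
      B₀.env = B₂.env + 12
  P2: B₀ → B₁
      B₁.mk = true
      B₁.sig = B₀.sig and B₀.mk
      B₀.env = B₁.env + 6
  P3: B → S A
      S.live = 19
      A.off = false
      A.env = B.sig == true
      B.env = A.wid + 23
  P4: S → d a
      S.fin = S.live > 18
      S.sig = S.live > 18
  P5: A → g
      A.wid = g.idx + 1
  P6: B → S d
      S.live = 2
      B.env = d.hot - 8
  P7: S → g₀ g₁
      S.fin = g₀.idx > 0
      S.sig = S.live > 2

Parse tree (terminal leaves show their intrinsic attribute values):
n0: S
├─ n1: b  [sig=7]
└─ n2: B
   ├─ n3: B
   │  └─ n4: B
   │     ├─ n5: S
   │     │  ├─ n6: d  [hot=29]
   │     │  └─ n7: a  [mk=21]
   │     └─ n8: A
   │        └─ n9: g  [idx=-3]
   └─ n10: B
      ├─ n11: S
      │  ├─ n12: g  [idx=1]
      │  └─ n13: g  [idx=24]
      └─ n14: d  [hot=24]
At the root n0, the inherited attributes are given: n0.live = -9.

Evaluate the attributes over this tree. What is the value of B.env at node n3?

1. n0.live = -9  [given at root]
2. n1.sig = 7  [terminal]
3. n2.mk = false  [S.live > -9]
4. n2.sig = false  [S.live > -9]
5. n3.mk = false  [B₀.mk == true]
6. n3.sig = false  [false]
7. n4.mk = true  [true]
8. n4.sig = false  [B₀.sig and B₀.mk]
9. n5.live = 19  [19]
10. n6.hot = 29  [terminal]
11. n7.mk = 21  [terminal]
12. n5.fin = true  [S.live > 18]
13. n5.sig = true  [S.live > 18]
14. n8.off = false  [false]
15. n8.env = false  [B.sig == true]
16. n9.idx = -3  [terminal]
17. n8.wid = -2  [g.idx + 1]
18. n4.env = 21  [A.wid + 23]
19. n3.env = 27  [B₁.env + 6]
20. n10.mk = false  [B₀.sig == true]
21. n10.sig = true  [B₀.mk == false]
22. n11.live = 2  [2]
23. n12.idx = 1  [terminal]
24. n13.idx = 24  [terminal]
25. n11.fin = true  [g₀.idx > 0]
26. n11.sig = false  [S.live > 2]
27. n14.hot = 24  [terminal]
28. n10.env = 16  [d.hot - 8]
29. n2.env = 28  [B₂.env + 12]
30. n0.fin = false  [B.env > 28]
31. n0.sig = false  [B.env == S.live]

27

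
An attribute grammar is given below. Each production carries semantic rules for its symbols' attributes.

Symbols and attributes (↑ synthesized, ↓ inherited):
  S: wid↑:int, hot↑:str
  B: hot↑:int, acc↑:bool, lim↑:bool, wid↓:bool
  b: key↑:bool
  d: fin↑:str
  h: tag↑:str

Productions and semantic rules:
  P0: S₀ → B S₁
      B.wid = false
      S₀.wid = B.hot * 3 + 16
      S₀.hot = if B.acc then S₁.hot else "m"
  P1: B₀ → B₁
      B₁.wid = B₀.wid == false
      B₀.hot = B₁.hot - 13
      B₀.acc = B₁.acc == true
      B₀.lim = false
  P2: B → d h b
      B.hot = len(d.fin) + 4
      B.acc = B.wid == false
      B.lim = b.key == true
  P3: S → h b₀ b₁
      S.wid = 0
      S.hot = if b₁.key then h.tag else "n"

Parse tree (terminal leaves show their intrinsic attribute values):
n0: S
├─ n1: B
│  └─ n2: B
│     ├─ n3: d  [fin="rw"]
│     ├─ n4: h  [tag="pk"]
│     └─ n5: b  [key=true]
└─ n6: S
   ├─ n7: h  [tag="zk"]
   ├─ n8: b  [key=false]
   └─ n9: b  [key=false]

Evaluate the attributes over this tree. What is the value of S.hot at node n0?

1. n1.wid = false  [false]
2. n2.wid = true  [B₀.wid == false]
3. n3.fin = "rw"  [terminal]
4. n4.tag = "pk"  [terminal]
5. n5.key = true  [terminal]
6. n2.hot = 6  [len(d.fin) + 4]
7. n2.acc = false  [B.wid == false]
8. n2.lim = true  [b.key == true]
9. n1.hot = -7  [B₁.hot - 13]
10. n1.acc = false  [B₁.acc == true]
11. n1.lim = false  [false]
12. n7.tag = "zk"  [terminal]
13. n8.key = false  [terminal]
14. n9.key = false  [terminal]
15. n6.wid = 0  [0]
16. n6.hot = "n"  [if b₁.key then h.tag else "n"]
17. n0.wid = -5  [B.hot * 3 + 16]
18. n0.hot = "m"  [if B.acc then S₁.hot else "m"]

"m"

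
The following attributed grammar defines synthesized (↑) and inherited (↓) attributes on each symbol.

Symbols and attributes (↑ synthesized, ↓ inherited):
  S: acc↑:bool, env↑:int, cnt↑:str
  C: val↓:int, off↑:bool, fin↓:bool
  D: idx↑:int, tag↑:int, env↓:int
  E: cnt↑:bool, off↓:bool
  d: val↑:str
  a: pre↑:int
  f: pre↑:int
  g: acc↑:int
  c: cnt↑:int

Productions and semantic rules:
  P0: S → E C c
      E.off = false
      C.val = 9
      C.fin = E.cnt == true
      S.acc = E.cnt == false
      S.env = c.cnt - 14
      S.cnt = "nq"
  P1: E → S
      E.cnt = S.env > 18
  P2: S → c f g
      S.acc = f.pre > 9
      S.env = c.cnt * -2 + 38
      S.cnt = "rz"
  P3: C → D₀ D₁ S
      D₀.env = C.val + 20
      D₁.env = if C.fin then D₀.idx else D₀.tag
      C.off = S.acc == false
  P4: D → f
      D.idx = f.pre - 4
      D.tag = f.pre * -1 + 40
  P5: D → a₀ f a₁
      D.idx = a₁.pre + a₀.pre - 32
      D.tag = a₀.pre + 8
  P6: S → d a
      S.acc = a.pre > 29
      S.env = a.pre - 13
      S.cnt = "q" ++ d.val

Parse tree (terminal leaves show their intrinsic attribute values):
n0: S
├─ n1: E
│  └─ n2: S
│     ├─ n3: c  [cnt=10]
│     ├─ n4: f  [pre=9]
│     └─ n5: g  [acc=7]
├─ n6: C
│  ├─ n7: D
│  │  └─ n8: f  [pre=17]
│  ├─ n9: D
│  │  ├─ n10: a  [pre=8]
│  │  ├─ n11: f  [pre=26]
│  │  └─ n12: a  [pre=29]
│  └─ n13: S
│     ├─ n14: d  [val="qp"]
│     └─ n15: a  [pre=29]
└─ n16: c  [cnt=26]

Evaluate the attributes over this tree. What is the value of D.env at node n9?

23

1. n1.off = false  [false]
2. n3.cnt = 10  [terminal]
3. n4.pre = 9  [terminal]
4. n5.acc = 7  [terminal]
5. n2.acc = false  [f.pre > 9]
6. n2.env = 18  [c.cnt * -2 + 38]
7. n2.cnt = "rz"  ["rz"]
8. n1.cnt = false  [S.env > 18]
9. n6.val = 9  [9]
10. n6.fin = false  [E.cnt == true]
11. n7.env = 29  [C.val + 20]
12. n8.pre = 17  [terminal]
13. n7.idx = 13  [f.pre - 4]
14. n7.tag = 23  [f.pre * -1 + 40]
15. n9.env = 23  [if C.fin then D₀.idx else D₀.tag]
16. n10.pre = 8  [terminal]
17. n11.pre = 26  [terminal]
18. n12.pre = 29  [terminal]
19. n9.idx = 5  [a₁.pre + a₀.pre - 32]
20. n9.tag = 16  [a₀.pre + 8]
21. n14.val = "qp"  [terminal]
22. n15.pre = 29  [terminal]
23. n13.acc = false  [a.pre > 29]
24. n13.env = 16  [a.pre - 13]
25. n13.cnt = "qqp"  ["q" ++ d.val]
26. n6.off = true  [S.acc == false]
27. n16.cnt = 26  [terminal]
28. n0.acc = true  [E.cnt == false]
29. n0.env = 12  [c.cnt - 14]
30. n0.cnt = "nq"  ["nq"]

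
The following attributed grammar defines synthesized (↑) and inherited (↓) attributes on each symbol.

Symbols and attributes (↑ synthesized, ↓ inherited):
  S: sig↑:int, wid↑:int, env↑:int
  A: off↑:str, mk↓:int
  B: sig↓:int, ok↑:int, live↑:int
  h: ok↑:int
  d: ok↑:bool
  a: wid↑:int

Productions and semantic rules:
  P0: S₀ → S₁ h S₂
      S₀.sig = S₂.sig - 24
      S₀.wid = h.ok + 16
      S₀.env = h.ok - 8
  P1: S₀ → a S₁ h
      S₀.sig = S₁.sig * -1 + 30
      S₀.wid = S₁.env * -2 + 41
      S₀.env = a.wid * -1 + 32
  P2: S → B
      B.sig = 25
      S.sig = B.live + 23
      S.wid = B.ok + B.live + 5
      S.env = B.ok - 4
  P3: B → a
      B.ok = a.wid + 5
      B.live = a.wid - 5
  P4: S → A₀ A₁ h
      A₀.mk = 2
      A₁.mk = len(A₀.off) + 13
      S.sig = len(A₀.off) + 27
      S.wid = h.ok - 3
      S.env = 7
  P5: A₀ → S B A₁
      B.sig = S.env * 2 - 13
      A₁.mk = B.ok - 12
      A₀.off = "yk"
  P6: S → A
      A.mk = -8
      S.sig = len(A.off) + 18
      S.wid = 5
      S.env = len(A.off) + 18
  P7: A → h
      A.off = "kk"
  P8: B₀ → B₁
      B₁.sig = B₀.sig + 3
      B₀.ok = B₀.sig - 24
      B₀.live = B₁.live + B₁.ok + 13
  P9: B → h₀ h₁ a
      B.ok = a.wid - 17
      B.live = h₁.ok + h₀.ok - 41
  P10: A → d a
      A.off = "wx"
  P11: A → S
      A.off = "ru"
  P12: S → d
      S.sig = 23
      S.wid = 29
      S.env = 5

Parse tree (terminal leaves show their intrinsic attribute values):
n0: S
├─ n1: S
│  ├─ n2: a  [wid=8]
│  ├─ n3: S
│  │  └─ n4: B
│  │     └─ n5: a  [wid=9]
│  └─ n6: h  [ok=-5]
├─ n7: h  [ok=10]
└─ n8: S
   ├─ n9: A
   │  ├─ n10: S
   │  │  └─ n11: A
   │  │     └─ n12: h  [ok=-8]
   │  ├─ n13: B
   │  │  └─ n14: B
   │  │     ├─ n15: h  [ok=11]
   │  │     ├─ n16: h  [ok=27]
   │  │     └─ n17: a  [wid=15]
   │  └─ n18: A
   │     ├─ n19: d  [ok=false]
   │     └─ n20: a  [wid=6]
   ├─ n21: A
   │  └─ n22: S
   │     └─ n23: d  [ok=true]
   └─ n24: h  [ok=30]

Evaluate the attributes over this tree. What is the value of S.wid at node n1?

21

1. n2.wid = 8  [terminal]
2. n4.sig = 25  [25]
3. n5.wid = 9  [terminal]
4. n4.ok = 14  [a.wid + 5]
5. n4.live = 4  [a.wid - 5]
6. n3.sig = 27  [B.live + 23]
7. n3.wid = 23  [B.ok + B.live + 5]
8. n3.env = 10  [B.ok - 4]
9. n6.ok = -5  [terminal]
10. n1.sig = 3  [S₁.sig * -1 + 30]
11. n1.wid = 21  [S₁.env * -2 + 41]
12. n1.env = 24  [a.wid * -1 + 32]
13. n7.ok = 10  [terminal]
14. n9.mk = 2  [2]
15. n11.mk = -8  [-8]
16. n12.ok = -8  [terminal]
17. n11.off = "kk"  ["kk"]
18. n10.sig = 20  [len(A.off) + 18]
19. n10.wid = 5  [5]
20. n10.env = 20  [len(A.off) + 18]
21. n13.sig = 27  [S.env * 2 - 13]
22. n14.sig = 30  [B₀.sig + 3]
23. n15.ok = 11  [terminal]
24. n16.ok = 27  [terminal]
25. n17.wid = 15  [terminal]
26. n14.ok = -2  [a.wid - 17]
27. n14.live = -3  [h₁.ok + h₀.ok - 41]
28. n13.ok = 3  [B₀.sig - 24]
29. n13.live = 8  [B₁.live + B₁.ok + 13]
30. n18.mk = -9  [B.ok - 12]
31. n19.ok = false  [terminal]
32. n20.wid = 6  [terminal]
33. n18.off = "wx"  ["wx"]
34. n9.off = "yk"  ["yk"]
35. n21.mk = 15  [len(A₀.off) + 13]
36. n23.ok = true  [terminal]
37. n22.sig = 23  [23]
38. n22.wid = 29  [29]
39. n22.env = 5  [5]
40. n21.off = "ru"  ["ru"]
41. n24.ok = 30  [terminal]
42. n8.sig = 29  [len(A₀.off) + 27]
43. n8.wid = 27  [h.ok - 3]
44. n8.env = 7  [7]
45. n0.sig = 5  [S₂.sig - 24]
46. n0.wid = 26  [h.ok + 16]
47. n0.env = 2  [h.ok - 8]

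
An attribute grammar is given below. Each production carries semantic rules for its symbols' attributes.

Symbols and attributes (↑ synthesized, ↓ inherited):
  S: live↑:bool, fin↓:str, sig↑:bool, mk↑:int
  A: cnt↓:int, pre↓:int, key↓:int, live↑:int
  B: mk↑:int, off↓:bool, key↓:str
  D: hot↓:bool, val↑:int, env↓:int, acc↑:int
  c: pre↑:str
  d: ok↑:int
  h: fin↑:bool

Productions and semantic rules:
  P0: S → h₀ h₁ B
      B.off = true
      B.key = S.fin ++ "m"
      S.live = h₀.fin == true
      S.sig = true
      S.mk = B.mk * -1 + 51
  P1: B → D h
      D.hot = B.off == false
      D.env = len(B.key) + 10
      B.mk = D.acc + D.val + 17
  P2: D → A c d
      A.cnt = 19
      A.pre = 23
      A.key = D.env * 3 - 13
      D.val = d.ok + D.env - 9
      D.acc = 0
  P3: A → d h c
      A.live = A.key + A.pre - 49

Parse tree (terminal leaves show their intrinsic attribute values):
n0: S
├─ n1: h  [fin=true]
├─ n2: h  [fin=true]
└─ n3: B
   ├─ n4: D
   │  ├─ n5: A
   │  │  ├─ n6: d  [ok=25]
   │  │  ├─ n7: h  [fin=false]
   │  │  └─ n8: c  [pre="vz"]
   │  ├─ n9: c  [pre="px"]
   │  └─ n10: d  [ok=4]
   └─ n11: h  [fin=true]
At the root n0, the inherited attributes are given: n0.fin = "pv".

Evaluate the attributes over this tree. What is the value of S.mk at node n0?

1. n0.fin = "pv"  [given at root]
2. n1.fin = true  [terminal]
3. n2.fin = true  [terminal]
4. n3.off = true  [true]
5. n3.key = "pvm"  [S.fin ++ "m"]
6. n4.hot = false  [B.off == false]
7. n4.env = 13  [len(B.key) + 10]
8. n5.cnt = 19  [19]
9. n5.pre = 23  [23]
10. n5.key = 26  [D.env * 3 - 13]
11. n6.ok = 25  [terminal]
12. n7.fin = false  [terminal]
13. n8.pre = "vz"  [terminal]
14. n5.live = 0  [A.key + A.pre - 49]
15. n9.pre = "px"  [terminal]
16. n10.ok = 4  [terminal]
17. n4.val = 8  [d.ok + D.env - 9]
18. n4.acc = 0  [0]
19. n11.fin = true  [terminal]
20. n3.mk = 25  [D.acc + D.val + 17]
21. n0.live = true  [h₀.fin == true]
22. n0.sig = true  [true]
23. n0.mk = 26  [B.mk * -1 + 51]

26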